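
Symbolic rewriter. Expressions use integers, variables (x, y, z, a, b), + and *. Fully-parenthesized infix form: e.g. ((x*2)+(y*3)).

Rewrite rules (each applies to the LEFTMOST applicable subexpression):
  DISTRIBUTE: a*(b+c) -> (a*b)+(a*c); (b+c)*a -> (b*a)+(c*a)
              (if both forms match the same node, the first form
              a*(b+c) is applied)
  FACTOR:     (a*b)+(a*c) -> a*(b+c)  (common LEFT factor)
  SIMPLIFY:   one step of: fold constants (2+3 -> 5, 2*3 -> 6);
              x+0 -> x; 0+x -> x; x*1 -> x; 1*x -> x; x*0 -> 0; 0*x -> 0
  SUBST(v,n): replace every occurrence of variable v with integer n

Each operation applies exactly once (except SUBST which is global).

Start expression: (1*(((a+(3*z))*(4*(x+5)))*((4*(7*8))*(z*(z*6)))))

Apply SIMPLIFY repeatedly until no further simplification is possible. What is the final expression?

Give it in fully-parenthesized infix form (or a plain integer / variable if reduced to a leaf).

Start: (1*(((a+(3*z))*(4*(x+5)))*((4*(7*8))*(z*(z*6)))))
Step 1: at root: (1*(((a+(3*z))*(4*(x+5)))*((4*(7*8))*(z*(z*6))))) -> (((a+(3*z))*(4*(x+5)))*((4*(7*8))*(z*(z*6)))); overall: (1*(((a+(3*z))*(4*(x+5)))*((4*(7*8))*(z*(z*6))))) -> (((a+(3*z))*(4*(x+5)))*((4*(7*8))*(z*(z*6))))
Step 2: at RLR: (7*8) -> 56; overall: (((a+(3*z))*(4*(x+5)))*((4*(7*8))*(z*(z*6)))) -> (((a+(3*z))*(4*(x+5)))*((4*56)*(z*(z*6))))
Step 3: at RL: (4*56) -> 224; overall: (((a+(3*z))*(4*(x+5)))*((4*56)*(z*(z*6)))) -> (((a+(3*z))*(4*(x+5)))*(224*(z*(z*6))))
Fixed point: (((a+(3*z))*(4*(x+5)))*(224*(z*(z*6))))

Answer: (((a+(3*z))*(4*(x+5)))*(224*(z*(z*6))))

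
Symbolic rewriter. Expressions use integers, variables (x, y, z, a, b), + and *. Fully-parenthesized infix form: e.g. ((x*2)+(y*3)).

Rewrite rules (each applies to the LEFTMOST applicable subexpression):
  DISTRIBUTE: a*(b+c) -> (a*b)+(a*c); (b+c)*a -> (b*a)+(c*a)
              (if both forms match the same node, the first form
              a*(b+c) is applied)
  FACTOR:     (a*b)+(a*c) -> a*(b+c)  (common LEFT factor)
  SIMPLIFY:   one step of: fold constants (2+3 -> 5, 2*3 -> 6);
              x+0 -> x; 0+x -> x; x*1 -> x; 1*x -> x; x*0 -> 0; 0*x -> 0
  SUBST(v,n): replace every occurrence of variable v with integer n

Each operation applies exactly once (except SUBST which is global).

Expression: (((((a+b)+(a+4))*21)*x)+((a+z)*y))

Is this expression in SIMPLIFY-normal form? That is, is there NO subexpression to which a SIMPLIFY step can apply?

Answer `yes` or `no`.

Answer: yes

Derivation:
Expression: (((((a+b)+(a+4))*21)*x)+((a+z)*y))
Scanning for simplifiable subexpressions (pre-order)...
  at root: (((((a+b)+(a+4))*21)*x)+((a+z)*y)) (not simplifiable)
  at L: ((((a+b)+(a+4))*21)*x) (not simplifiable)
  at LL: (((a+b)+(a+4))*21) (not simplifiable)
  at LLL: ((a+b)+(a+4)) (not simplifiable)
  at LLLL: (a+b) (not simplifiable)
  at LLLR: (a+4) (not simplifiable)
  at R: ((a+z)*y) (not simplifiable)
  at RL: (a+z) (not simplifiable)
Result: no simplifiable subexpression found -> normal form.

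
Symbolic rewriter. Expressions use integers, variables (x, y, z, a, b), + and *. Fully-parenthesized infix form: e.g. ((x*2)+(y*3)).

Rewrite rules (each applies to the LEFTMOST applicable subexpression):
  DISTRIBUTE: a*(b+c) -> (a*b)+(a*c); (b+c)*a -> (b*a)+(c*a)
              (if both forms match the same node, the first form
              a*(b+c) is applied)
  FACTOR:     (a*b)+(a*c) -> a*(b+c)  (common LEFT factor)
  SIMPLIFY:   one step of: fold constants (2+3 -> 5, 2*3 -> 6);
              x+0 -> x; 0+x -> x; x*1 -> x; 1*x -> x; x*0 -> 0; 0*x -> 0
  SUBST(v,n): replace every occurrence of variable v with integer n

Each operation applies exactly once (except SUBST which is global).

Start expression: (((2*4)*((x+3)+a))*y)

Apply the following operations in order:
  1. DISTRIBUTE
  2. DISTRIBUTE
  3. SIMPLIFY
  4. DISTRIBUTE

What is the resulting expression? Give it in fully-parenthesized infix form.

Start: (((2*4)*((x+3)+a))*y)
Apply DISTRIBUTE at L (target: ((2*4)*((x+3)+a))): (((2*4)*((x+3)+a))*y) -> ((((2*4)*(x+3))+((2*4)*a))*y)
Apply DISTRIBUTE at root (target: ((((2*4)*(x+3))+((2*4)*a))*y)): ((((2*4)*(x+3))+((2*4)*a))*y) -> ((((2*4)*(x+3))*y)+(((2*4)*a)*y))
Apply SIMPLIFY at LLL (target: (2*4)): ((((2*4)*(x+3))*y)+(((2*4)*a)*y)) -> (((8*(x+3))*y)+(((2*4)*a)*y))
Apply DISTRIBUTE at LL (target: (8*(x+3))): (((8*(x+3))*y)+(((2*4)*a)*y)) -> ((((8*x)+(8*3))*y)+(((2*4)*a)*y))

Answer: ((((8*x)+(8*3))*y)+(((2*4)*a)*y))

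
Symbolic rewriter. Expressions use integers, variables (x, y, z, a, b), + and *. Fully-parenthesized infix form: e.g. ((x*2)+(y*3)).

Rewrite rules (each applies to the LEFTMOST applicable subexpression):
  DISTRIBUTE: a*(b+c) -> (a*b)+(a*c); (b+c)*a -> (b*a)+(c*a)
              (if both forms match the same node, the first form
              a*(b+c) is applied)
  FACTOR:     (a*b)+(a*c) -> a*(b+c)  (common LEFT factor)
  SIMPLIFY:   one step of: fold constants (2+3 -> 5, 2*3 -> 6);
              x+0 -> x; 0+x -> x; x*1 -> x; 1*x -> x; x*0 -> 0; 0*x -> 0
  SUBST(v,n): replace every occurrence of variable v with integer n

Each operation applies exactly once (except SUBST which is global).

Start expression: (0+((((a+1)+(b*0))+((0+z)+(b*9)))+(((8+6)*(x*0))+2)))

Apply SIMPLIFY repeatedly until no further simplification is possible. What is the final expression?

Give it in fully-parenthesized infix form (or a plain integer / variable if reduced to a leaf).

Start: (0+((((a+1)+(b*0))+((0+z)+(b*9)))+(((8+6)*(x*0))+2)))
Step 1: at root: (0+((((a+1)+(b*0))+((0+z)+(b*9)))+(((8+6)*(x*0))+2))) -> ((((a+1)+(b*0))+((0+z)+(b*9)))+(((8+6)*(x*0))+2)); overall: (0+((((a+1)+(b*0))+((0+z)+(b*9)))+(((8+6)*(x*0))+2))) -> ((((a+1)+(b*0))+((0+z)+(b*9)))+(((8+6)*(x*0))+2))
Step 2: at LLR: (b*0) -> 0; overall: ((((a+1)+(b*0))+((0+z)+(b*9)))+(((8+6)*(x*0))+2)) -> ((((a+1)+0)+((0+z)+(b*9)))+(((8+6)*(x*0))+2))
Step 3: at LL: ((a+1)+0) -> (a+1); overall: ((((a+1)+0)+((0+z)+(b*9)))+(((8+6)*(x*0))+2)) -> (((a+1)+((0+z)+(b*9)))+(((8+6)*(x*0))+2))
Step 4: at LRL: (0+z) -> z; overall: (((a+1)+((0+z)+(b*9)))+(((8+6)*(x*0))+2)) -> (((a+1)+(z+(b*9)))+(((8+6)*(x*0))+2))
Step 5: at RLL: (8+6) -> 14; overall: (((a+1)+(z+(b*9)))+(((8+6)*(x*0))+2)) -> (((a+1)+(z+(b*9)))+((14*(x*0))+2))
Step 6: at RLR: (x*0) -> 0; overall: (((a+1)+(z+(b*9)))+((14*(x*0))+2)) -> (((a+1)+(z+(b*9)))+((14*0)+2))
Step 7: at RL: (14*0) -> 0; overall: (((a+1)+(z+(b*9)))+((14*0)+2)) -> (((a+1)+(z+(b*9)))+(0+2))
Step 8: at R: (0+2) -> 2; overall: (((a+1)+(z+(b*9)))+(0+2)) -> (((a+1)+(z+(b*9)))+2)
Fixed point: (((a+1)+(z+(b*9)))+2)

Answer: (((a+1)+(z+(b*9)))+2)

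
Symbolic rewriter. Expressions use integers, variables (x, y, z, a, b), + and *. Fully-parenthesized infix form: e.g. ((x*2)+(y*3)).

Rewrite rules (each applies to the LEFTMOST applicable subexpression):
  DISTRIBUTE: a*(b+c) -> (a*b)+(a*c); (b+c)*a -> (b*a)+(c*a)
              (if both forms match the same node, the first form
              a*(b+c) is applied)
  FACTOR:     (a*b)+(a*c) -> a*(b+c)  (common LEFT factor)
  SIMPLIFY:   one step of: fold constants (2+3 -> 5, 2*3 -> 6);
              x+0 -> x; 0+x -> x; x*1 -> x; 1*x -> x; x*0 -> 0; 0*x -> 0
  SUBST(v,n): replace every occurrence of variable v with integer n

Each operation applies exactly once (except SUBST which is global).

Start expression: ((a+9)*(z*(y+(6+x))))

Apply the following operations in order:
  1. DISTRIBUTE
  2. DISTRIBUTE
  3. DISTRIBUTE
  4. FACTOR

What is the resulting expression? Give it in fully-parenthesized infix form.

Start: ((a+9)*(z*(y+(6+x))))
Apply DISTRIBUTE at root (target: ((a+9)*(z*(y+(6+x))))): ((a+9)*(z*(y+(6+x)))) -> ((a*(z*(y+(6+x))))+(9*(z*(y+(6+x)))))
Apply DISTRIBUTE at LR (target: (z*(y+(6+x)))): ((a*(z*(y+(6+x))))+(9*(z*(y+(6+x))))) -> ((a*((z*y)+(z*(6+x))))+(9*(z*(y+(6+x)))))
Apply DISTRIBUTE at L (target: (a*((z*y)+(z*(6+x))))): ((a*((z*y)+(z*(6+x))))+(9*(z*(y+(6+x))))) -> (((a*(z*y))+(a*(z*(6+x))))+(9*(z*(y+(6+x)))))
Apply FACTOR at L (target: ((a*(z*y))+(a*(z*(6+x))))): (((a*(z*y))+(a*(z*(6+x))))+(9*(z*(y+(6+x))))) -> ((a*((z*y)+(z*(6+x))))+(9*(z*(y+(6+x)))))

Answer: ((a*((z*y)+(z*(6+x))))+(9*(z*(y+(6+x)))))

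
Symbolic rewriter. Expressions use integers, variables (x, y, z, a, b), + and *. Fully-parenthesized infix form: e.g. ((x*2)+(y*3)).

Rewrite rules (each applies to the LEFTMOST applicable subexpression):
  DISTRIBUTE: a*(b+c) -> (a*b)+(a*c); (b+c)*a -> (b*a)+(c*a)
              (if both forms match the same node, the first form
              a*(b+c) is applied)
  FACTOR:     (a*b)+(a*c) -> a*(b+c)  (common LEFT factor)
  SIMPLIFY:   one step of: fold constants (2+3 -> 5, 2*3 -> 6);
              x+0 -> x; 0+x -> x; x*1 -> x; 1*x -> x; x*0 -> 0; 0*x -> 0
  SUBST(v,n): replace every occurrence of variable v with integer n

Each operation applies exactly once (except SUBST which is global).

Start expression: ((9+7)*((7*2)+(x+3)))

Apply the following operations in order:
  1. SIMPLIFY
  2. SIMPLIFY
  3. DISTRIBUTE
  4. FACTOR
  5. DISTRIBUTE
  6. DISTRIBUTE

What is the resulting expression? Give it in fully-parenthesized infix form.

Answer: ((16*14)+((16*x)+(16*3)))

Derivation:
Start: ((9+7)*((7*2)+(x+3)))
Apply SIMPLIFY at L (target: (9+7)): ((9+7)*((7*2)+(x+3))) -> (16*((7*2)+(x+3)))
Apply SIMPLIFY at RL (target: (7*2)): (16*((7*2)+(x+3))) -> (16*(14+(x+3)))
Apply DISTRIBUTE at root (target: (16*(14+(x+3)))): (16*(14+(x+3))) -> ((16*14)+(16*(x+3)))
Apply FACTOR at root (target: ((16*14)+(16*(x+3)))): ((16*14)+(16*(x+3))) -> (16*(14+(x+3)))
Apply DISTRIBUTE at root (target: (16*(14+(x+3)))): (16*(14+(x+3))) -> ((16*14)+(16*(x+3)))
Apply DISTRIBUTE at R (target: (16*(x+3))): ((16*14)+(16*(x+3))) -> ((16*14)+((16*x)+(16*3)))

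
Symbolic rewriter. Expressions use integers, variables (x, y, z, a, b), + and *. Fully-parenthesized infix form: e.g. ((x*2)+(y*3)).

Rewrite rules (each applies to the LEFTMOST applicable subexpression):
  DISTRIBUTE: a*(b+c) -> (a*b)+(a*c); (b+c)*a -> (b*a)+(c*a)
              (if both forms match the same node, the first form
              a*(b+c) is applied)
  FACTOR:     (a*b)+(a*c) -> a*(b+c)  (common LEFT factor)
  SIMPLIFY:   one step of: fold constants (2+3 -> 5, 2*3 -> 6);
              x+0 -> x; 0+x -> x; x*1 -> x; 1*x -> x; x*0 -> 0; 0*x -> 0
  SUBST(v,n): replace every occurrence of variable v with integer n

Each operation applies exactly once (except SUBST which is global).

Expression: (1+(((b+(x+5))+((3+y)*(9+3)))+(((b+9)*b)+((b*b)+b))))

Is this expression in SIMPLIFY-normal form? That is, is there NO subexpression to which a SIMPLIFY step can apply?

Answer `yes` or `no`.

Expression: (1+(((b+(x+5))+((3+y)*(9+3)))+(((b+9)*b)+((b*b)+b))))
Scanning for simplifiable subexpressions (pre-order)...
  at root: (1+(((b+(x+5))+((3+y)*(9+3)))+(((b+9)*b)+((b*b)+b)))) (not simplifiable)
  at R: (((b+(x+5))+((3+y)*(9+3)))+(((b+9)*b)+((b*b)+b))) (not simplifiable)
  at RL: ((b+(x+5))+((3+y)*(9+3))) (not simplifiable)
  at RLL: (b+(x+5)) (not simplifiable)
  at RLLR: (x+5) (not simplifiable)
  at RLR: ((3+y)*(9+3)) (not simplifiable)
  at RLRL: (3+y) (not simplifiable)
  at RLRR: (9+3) (SIMPLIFIABLE)
  at RR: (((b+9)*b)+((b*b)+b)) (not simplifiable)
  at RRL: ((b+9)*b) (not simplifiable)
  at RRLL: (b+9) (not simplifiable)
  at RRR: ((b*b)+b) (not simplifiable)
  at RRRL: (b*b) (not simplifiable)
Found simplifiable subexpr at path RLRR: (9+3)
One SIMPLIFY step would give: (1+(((b+(x+5))+((3+y)*12))+(((b+9)*b)+((b*b)+b))))
-> NOT in normal form.

Answer: no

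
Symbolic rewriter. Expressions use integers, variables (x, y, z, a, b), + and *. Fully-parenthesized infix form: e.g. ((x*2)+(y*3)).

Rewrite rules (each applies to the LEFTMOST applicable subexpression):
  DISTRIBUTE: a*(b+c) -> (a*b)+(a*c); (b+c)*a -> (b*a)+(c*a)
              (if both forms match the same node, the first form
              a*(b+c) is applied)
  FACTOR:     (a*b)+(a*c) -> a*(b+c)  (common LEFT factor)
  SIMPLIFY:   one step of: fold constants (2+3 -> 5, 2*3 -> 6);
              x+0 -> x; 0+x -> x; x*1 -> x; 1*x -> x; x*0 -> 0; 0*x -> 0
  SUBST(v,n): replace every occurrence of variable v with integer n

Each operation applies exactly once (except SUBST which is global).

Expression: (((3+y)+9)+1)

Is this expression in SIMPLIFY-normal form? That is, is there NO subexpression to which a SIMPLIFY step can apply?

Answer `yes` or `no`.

Expression: (((3+y)+9)+1)
Scanning for simplifiable subexpressions (pre-order)...
  at root: (((3+y)+9)+1) (not simplifiable)
  at L: ((3+y)+9) (not simplifiable)
  at LL: (3+y) (not simplifiable)
Result: no simplifiable subexpression found -> normal form.

Answer: yes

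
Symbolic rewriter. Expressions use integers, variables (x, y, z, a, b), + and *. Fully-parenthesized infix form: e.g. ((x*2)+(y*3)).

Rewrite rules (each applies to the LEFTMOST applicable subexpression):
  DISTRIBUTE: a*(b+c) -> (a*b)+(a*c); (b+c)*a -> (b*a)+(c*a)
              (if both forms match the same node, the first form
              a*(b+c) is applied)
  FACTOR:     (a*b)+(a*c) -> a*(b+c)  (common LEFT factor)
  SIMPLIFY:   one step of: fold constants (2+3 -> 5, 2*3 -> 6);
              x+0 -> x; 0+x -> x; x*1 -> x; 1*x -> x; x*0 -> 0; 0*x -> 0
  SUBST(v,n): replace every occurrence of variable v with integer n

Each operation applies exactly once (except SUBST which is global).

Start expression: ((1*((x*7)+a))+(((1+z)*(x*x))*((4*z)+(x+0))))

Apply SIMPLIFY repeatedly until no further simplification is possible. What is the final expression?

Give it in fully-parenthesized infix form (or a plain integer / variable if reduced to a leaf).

Answer: (((x*7)+a)+(((1+z)*(x*x))*((4*z)+x)))

Derivation:
Start: ((1*((x*7)+a))+(((1+z)*(x*x))*((4*z)+(x+0))))
Step 1: at L: (1*((x*7)+a)) -> ((x*7)+a); overall: ((1*((x*7)+a))+(((1+z)*(x*x))*((4*z)+(x+0)))) -> (((x*7)+a)+(((1+z)*(x*x))*((4*z)+(x+0))))
Step 2: at RRR: (x+0) -> x; overall: (((x*7)+a)+(((1+z)*(x*x))*((4*z)+(x+0)))) -> (((x*7)+a)+(((1+z)*(x*x))*((4*z)+x)))
Fixed point: (((x*7)+a)+(((1+z)*(x*x))*((4*z)+x)))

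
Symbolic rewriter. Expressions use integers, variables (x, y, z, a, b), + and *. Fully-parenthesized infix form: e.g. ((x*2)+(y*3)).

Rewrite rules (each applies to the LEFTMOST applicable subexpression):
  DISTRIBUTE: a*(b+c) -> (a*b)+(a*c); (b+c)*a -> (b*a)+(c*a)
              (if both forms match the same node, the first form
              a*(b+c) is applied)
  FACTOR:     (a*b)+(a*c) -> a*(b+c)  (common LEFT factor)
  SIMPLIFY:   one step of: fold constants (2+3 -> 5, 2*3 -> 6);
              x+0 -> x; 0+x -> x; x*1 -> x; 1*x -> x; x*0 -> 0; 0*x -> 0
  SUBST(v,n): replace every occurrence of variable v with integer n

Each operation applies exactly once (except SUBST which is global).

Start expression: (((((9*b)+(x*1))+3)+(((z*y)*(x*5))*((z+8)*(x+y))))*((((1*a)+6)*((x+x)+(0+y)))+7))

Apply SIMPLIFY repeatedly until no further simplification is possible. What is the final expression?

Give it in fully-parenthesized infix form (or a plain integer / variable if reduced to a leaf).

Answer: (((((9*b)+x)+3)+(((z*y)*(x*5))*((z+8)*(x+y))))*(((a+6)*((x+x)+y))+7))

Derivation:
Start: (((((9*b)+(x*1))+3)+(((z*y)*(x*5))*((z+8)*(x+y))))*((((1*a)+6)*((x+x)+(0+y)))+7))
Step 1: at LLLR: (x*1) -> x; overall: (((((9*b)+(x*1))+3)+(((z*y)*(x*5))*((z+8)*(x+y))))*((((1*a)+6)*((x+x)+(0+y)))+7)) -> (((((9*b)+x)+3)+(((z*y)*(x*5))*((z+8)*(x+y))))*((((1*a)+6)*((x+x)+(0+y)))+7))
Step 2: at RLLL: (1*a) -> a; overall: (((((9*b)+x)+3)+(((z*y)*(x*5))*((z+8)*(x+y))))*((((1*a)+6)*((x+x)+(0+y)))+7)) -> (((((9*b)+x)+3)+(((z*y)*(x*5))*((z+8)*(x+y))))*(((a+6)*((x+x)+(0+y)))+7))
Step 3: at RLRR: (0+y) -> y; overall: (((((9*b)+x)+3)+(((z*y)*(x*5))*((z+8)*(x+y))))*(((a+6)*((x+x)+(0+y)))+7)) -> (((((9*b)+x)+3)+(((z*y)*(x*5))*((z+8)*(x+y))))*(((a+6)*((x+x)+y))+7))
Fixed point: (((((9*b)+x)+3)+(((z*y)*(x*5))*((z+8)*(x+y))))*(((a+6)*((x+x)+y))+7))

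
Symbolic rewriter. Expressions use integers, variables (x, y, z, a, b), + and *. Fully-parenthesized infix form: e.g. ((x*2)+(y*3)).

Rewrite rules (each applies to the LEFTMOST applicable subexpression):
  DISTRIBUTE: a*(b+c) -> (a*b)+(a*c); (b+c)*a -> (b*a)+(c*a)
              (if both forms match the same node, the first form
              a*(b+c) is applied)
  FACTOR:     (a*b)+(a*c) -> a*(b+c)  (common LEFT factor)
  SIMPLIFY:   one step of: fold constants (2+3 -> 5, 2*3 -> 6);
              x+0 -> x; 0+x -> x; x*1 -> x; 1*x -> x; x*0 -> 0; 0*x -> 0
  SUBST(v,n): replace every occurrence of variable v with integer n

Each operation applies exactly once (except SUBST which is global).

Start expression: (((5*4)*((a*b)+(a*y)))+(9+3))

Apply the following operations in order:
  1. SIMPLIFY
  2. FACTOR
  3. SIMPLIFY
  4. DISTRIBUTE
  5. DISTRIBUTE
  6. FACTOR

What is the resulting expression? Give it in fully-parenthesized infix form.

Start: (((5*4)*((a*b)+(a*y)))+(9+3))
Apply SIMPLIFY at LL (target: (5*4)): (((5*4)*((a*b)+(a*y)))+(9+3)) -> ((20*((a*b)+(a*y)))+(9+3))
Apply FACTOR at LR (target: ((a*b)+(a*y))): ((20*((a*b)+(a*y)))+(9+3)) -> ((20*(a*(b+y)))+(9+3))
Apply SIMPLIFY at R (target: (9+3)): ((20*(a*(b+y)))+(9+3)) -> ((20*(a*(b+y)))+12)
Apply DISTRIBUTE at LR (target: (a*(b+y))): ((20*(a*(b+y)))+12) -> ((20*((a*b)+(a*y)))+12)
Apply DISTRIBUTE at L (target: (20*((a*b)+(a*y)))): ((20*((a*b)+(a*y)))+12) -> (((20*(a*b))+(20*(a*y)))+12)
Apply FACTOR at L (target: ((20*(a*b))+(20*(a*y)))): (((20*(a*b))+(20*(a*y)))+12) -> ((20*((a*b)+(a*y)))+12)

Answer: ((20*((a*b)+(a*y)))+12)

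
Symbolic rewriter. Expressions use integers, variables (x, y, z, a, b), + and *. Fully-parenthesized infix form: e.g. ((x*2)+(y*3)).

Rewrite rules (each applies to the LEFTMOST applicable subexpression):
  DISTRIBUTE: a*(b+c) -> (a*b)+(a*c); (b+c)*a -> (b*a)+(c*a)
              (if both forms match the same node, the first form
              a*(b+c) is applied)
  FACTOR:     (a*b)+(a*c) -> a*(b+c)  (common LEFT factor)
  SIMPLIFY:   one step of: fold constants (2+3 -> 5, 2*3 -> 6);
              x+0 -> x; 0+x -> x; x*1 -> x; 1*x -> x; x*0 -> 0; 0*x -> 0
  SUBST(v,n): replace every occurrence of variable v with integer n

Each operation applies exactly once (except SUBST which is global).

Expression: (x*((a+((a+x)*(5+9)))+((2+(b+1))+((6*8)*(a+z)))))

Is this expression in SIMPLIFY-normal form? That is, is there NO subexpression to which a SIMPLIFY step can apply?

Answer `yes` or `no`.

Expression: (x*((a+((a+x)*(5+9)))+((2+(b+1))+((6*8)*(a+z)))))
Scanning for simplifiable subexpressions (pre-order)...
  at root: (x*((a+((a+x)*(5+9)))+((2+(b+1))+((6*8)*(a+z))))) (not simplifiable)
  at R: ((a+((a+x)*(5+9)))+((2+(b+1))+((6*8)*(a+z)))) (not simplifiable)
  at RL: (a+((a+x)*(5+9))) (not simplifiable)
  at RLR: ((a+x)*(5+9)) (not simplifiable)
  at RLRL: (a+x) (not simplifiable)
  at RLRR: (5+9) (SIMPLIFIABLE)
  at RR: ((2+(b+1))+((6*8)*(a+z))) (not simplifiable)
  at RRL: (2+(b+1)) (not simplifiable)
  at RRLR: (b+1) (not simplifiable)
  at RRR: ((6*8)*(a+z)) (not simplifiable)
  at RRRL: (6*8) (SIMPLIFIABLE)
  at RRRR: (a+z) (not simplifiable)
Found simplifiable subexpr at path RLRR: (5+9)
One SIMPLIFY step would give: (x*((a+((a+x)*14))+((2+(b+1))+((6*8)*(a+z)))))
-> NOT in normal form.

Answer: no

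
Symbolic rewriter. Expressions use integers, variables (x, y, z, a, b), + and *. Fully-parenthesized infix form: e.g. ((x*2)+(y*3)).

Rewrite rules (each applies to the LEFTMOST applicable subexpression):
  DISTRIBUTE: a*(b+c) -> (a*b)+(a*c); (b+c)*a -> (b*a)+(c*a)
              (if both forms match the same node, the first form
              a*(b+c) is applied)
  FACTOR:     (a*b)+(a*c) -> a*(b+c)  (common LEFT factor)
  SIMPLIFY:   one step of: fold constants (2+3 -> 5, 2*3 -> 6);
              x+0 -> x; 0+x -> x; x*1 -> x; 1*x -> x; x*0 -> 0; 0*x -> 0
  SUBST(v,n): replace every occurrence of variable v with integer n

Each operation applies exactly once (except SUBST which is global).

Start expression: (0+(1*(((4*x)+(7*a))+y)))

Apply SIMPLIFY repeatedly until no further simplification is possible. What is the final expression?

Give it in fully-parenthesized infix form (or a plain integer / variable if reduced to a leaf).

Answer: (((4*x)+(7*a))+y)

Derivation:
Start: (0+(1*(((4*x)+(7*a))+y)))
Step 1: at root: (0+(1*(((4*x)+(7*a))+y))) -> (1*(((4*x)+(7*a))+y)); overall: (0+(1*(((4*x)+(7*a))+y))) -> (1*(((4*x)+(7*a))+y))
Step 2: at root: (1*(((4*x)+(7*a))+y)) -> (((4*x)+(7*a))+y); overall: (1*(((4*x)+(7*a))+y)) -> (((4*x)+(7*a))+y)
Fixed point: (((4*x)+(7*a))+y)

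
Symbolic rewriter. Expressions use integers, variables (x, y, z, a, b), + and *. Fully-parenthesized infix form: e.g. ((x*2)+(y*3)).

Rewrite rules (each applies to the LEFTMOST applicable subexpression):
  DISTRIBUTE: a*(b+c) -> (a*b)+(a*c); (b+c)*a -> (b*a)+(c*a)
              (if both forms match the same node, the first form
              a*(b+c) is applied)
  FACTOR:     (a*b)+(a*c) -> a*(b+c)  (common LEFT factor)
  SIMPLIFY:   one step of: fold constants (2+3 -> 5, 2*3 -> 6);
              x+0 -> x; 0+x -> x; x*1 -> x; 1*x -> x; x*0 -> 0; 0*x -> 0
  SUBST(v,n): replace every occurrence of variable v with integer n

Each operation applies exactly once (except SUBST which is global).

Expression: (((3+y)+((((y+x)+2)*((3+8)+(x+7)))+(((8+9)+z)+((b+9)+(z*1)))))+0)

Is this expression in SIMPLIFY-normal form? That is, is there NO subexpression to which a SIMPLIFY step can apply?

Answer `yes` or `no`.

Expression: (((3+y)+((((y+x)+2)*((3+8)+(x+7)))+(((8+9)+z)+((b+9)+(z*1)))))+0)
Scanning for simplifiable subexpressions (pre-order)...
  at root: (((3+y)+((((y+x)+2)*((3+8)+(x+7)))+(((8+9)+z)+((b+9)+(z*1)))))+0) (SIMPLIFIABLE)
  at L: ((3+y)+((((y+x)+2)*((3+8)+(x+7)))+(((8+9)+z)+((b+9)+(z*1))))) (not simplifiable)
  at LL: (3+y) (not simplifiable)
  at LR: ((((y+x)+2)*((3+8)+(x+7)))+(((8+9)+z)+((b+9)+(z*1)))) (not simplifiable)
  at LRL: (((y+x)+2)*((3+8)+(x+7))) (not simplifiable)
  at LRLL: ((y+x)+2) (not simplifiable)
  at LRLLL: (y+x) (not simplifiable)
  at LRLR: ((3+8)+(x+7)) (not simplifiable)
  at LRLRL: (3+8) (SIMPLIFIABLE)
  at LRLRR: (x+7) (not simplifiable)
  at LRR: (((8+9)+z)+((b+9)+(z*1))) (not simplifiable)
  at LRRL: ((8+9)+z) (not simplifiable)
  at LRRLL: (8+9) (SIMPLIFIABLE)
  at LRRR: ((b+9)+(z*1)) (not simplifiable)
  at LRRRL: (b+9) (not simplifiable)
  at LRRRR: (z*1) (SIMPLIFIABLE)
Found simplifiable subexpr at path root: (((3+y)+((((y+x)+2)*((3+8)+(x+7)))+(((8+9)+z)+((b+9)+(z*1)))))+0)
One SIMPLIFY step would give: ((3+y)+((((y+x)+2)*((3+8)+(x+7)))+(((8+9)+z)+((b+9)+(z*1)))))
-> NOT in normal form.

Answer: no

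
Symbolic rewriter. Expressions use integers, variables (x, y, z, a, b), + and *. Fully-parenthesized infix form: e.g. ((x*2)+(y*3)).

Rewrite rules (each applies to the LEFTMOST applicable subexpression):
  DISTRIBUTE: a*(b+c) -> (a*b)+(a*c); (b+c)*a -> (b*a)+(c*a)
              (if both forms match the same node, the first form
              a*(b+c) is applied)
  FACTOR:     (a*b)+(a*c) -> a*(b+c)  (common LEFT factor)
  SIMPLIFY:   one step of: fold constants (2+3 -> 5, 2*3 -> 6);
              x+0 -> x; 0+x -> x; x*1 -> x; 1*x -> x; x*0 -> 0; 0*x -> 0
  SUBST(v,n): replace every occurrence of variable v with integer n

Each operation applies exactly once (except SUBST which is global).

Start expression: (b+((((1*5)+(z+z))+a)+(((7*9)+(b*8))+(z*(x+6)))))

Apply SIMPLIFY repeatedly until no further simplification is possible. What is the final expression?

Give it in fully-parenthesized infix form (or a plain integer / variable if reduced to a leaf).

Answer: (b+(((5+(z+z))+a)+((63+(b*8))+(z*(x+6)))))

Derivation:
Start: (b+((((1*5)+(z+z))+a)+(((7*9)+(b*8))+(z*(x+6)))))
Step 1: at RLLL: (1*5) -> 5; overall: (b+((((1*5)+(z+z))+a)+(((7*9)+(b*8))+(z*(x+6))))) -> (b+(((5+(z+z))+a)+(((7*9)+(b*8))+(z*(x+6)))))
Step 2: at RRLL: (7*9) -> 63; overall: (b+(((5+(z+z))+a)+(((7*9)+(b*8))+(z*(x+6))))) -> (b+(((5+(z+z))+a)+((63+(b*8))+(z*(x+6)))))
Fixed point: (b+(((5+(z+z))+a)+((63+(b*8))+(z*(x+6)))))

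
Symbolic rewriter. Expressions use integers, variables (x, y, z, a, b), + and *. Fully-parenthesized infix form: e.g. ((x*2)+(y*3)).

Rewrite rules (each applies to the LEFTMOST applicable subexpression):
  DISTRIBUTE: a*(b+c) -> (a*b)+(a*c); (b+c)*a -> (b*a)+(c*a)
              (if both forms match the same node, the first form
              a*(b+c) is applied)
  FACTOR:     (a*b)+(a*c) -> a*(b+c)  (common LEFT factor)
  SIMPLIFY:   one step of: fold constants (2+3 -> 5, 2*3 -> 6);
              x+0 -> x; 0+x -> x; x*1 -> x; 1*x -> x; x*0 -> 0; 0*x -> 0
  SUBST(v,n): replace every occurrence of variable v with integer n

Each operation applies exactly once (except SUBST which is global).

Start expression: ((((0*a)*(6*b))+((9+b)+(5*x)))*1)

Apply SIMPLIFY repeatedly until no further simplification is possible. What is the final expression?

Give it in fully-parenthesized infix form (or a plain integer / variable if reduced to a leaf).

Answer: ((9+b)+(5*x))

Derivation:
Start: ((((0*a)*(6*b))+((9+b)+(5*x)))*1)
Step 1: at root: ((((0*a)*(6*b))+((9+b)+(5*x)))*1) -> (((0*a)*(6*b))+((9+b)+(5*x))); overall: ((((0*a)*(6*b))+((9+b)+(5*x)))*1) -> (((0*a)*(6*b))+((9+b)+(5*x)))
Step 2: at LL: (0*a) -> 0; overall: (((0*a)*(6*b))+((9+b)+(5*x))) -> ((0*(6*b))+((9+b)+(5*x)))
Step 3: at L: (0*(6*b)) -> 0; overall: ((0*(6*b))+((9+b)+(5*x))) -> (0+((9+b)+(5*x)))
Step 4: at root: (0+((9+b)+(5*x))) -> ((9+b)+(5*x)); overall: (0+((9+b)+(5*x))) -> ((9+b)+(5*x))
Fixed point: ((9+b)+(5*x))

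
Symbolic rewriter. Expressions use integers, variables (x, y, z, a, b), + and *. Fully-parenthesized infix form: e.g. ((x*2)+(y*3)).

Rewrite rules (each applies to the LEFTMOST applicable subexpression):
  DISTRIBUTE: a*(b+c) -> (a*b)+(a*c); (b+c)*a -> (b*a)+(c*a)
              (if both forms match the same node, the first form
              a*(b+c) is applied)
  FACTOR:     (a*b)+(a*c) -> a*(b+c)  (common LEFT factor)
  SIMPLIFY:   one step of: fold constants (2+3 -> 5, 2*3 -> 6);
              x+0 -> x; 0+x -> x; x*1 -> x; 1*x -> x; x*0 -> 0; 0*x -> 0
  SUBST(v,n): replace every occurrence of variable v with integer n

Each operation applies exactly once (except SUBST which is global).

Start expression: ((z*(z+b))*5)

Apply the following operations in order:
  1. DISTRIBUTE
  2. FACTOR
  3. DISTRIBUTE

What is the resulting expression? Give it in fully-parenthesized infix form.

Answer: (((z*z)+(z*b))*5)

Derivation:
Start: ((z*(z+b))*5)
Apply DISTRIBUTE at L (target: (z*(z+b))): ((z*(z+b))*5) -> (((z*z)+(z*b))*5)
Apply FACTOR at L (target: ((z*z)+(z*b))): (((z*z)+(z*b))*5) -> ((z*(z+b))*5)
Apply DISTRIBUTE at L (target: (z*(z+b))): ((z*(z+b))*5) -> (((z*z)+(z*b))*5)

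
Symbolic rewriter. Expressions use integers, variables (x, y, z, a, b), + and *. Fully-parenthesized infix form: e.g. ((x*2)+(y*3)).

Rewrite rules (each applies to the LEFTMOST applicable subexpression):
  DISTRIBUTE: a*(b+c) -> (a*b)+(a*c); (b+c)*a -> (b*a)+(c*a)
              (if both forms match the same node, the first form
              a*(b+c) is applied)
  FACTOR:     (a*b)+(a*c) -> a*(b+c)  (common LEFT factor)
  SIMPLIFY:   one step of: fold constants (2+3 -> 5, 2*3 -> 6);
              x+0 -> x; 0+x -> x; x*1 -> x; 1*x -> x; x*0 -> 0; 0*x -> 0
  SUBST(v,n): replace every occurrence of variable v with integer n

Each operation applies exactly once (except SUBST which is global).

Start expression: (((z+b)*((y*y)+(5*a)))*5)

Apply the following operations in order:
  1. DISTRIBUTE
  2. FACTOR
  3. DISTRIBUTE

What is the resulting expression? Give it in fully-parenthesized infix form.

Answer: ((((z+b)*(y*y))+((z+b)*(5*a)))*5)

Derivation:
Start: (((z+b)*((y*y)+(5*a)))*5)
Apply DISTRIBUTE at L (target: ((z+b)*((y*y)+(5*a)))): (((z+b)*((y*y)+(5*a)))*5) -> ((((z+b)*(y*y))+((z+b)*(5*a)))*5)
Apply FACTOR at L (target: (((z+b)*(y*y))+((z+b)*(5*a)))): ((((z+b)*(y*y))+((z+b)*(5*a)))*5) -> (((z+b)*((y*y)+(5*a)))*5)
Apply DISTRIBUTE at L (target: ((z+b)*((y*y)+(5*a)))): (((z+b)*((y*y)+(5*a)))*5) -> ((((z+b)*(y*y))+((z+b)*(5*a)))*5)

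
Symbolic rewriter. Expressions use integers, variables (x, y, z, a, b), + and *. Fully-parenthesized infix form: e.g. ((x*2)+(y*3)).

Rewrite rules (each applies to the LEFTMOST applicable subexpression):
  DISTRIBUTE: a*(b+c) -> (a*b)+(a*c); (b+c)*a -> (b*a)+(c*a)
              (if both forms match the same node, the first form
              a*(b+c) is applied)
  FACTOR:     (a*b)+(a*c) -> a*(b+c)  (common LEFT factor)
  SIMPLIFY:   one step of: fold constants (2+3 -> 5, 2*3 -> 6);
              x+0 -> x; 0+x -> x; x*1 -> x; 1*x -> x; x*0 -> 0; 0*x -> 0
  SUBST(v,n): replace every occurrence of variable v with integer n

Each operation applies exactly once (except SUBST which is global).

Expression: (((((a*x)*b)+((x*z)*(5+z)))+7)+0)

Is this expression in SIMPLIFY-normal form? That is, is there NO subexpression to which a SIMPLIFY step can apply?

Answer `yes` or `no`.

Expression: (((((a*x)*b)+((x*z)*(5+z)))+7)+0)
Scanning for simplifiable subexpressions (pre-order)...
  at root: (((((a*x)*b)+((x*z)*(5+z)))+7)+0) (SIMPLIFIABLE)
  at L: ((((a*x)*b)+((x*z)*(5+z)))+7) (not simplifiable)
  at LL: (((a*x)*b)+((x*z)*(5+z))) (not simplifiable)
  at LLL: ((a*x)*b) (not simplifiable)
  at LLLL: (a*x) (not simplifiable)
  at LLR: ((x*z)*(5+z)) (not simplifiable)
  at LLRL: (x*z) (not simplifiable)
  at LLRR: (5+z) (not simplifiable)
Found simplifiable subexpr at path root: (((((a*x)*b)+((x*z)*(5+z)))+7)+0)
One SIMPLIFY step would give: ((((a*x)*b)+((x*z)*(5+z)))+7)
-> NOT in normal form.

Answer: no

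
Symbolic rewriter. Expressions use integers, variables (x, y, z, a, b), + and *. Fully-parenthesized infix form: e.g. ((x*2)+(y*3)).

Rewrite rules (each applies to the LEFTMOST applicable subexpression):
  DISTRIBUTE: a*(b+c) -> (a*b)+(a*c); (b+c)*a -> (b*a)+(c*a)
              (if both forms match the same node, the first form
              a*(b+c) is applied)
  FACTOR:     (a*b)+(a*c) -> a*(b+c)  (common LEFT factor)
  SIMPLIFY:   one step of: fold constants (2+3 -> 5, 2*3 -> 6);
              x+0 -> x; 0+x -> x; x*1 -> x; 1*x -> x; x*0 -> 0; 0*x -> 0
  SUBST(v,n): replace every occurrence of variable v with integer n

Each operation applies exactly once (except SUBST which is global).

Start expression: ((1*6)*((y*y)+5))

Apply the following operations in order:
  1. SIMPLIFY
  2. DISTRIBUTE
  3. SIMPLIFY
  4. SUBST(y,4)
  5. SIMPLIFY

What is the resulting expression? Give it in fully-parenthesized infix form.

Answer: ((6*16)+30)

Derivation:
Start: ((1*6)*((y*y)+5))
Apply SIMPLIFY at L (target: (1*6)): ((1*6)*((y*y)+5)) -> (6*((y*y)+5))
Apply DISTRIBUTE at root (target: (6*((y*y)+5))): (6*((y*y)+5)) -> ((6*(y*y))+(6*5))
Apply SIMPLIFY at R (target: (6*5)): ((6*(y*y))+(6*5)) -> ((6*(y*y))+30)
Apply SUBST(y,4): ((6*(y*y))+30) -> ((6*(4*4))+30)
Apply SIMPLIFY at LR (target: (4*4)): ((6*(4*4))+30) -> ((6*16)+30)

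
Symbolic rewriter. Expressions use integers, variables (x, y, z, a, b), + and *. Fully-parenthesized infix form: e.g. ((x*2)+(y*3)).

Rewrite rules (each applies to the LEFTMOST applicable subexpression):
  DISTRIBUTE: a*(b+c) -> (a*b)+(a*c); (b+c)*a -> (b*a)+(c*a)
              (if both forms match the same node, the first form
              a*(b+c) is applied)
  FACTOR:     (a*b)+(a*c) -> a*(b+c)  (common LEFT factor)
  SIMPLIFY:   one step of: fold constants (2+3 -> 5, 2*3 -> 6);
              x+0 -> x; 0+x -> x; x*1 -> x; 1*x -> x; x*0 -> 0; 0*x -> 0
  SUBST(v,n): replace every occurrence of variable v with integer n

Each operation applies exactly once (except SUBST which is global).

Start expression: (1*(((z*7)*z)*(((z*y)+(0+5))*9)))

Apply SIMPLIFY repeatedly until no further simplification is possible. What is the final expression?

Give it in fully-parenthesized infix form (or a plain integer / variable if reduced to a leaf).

Start: (1*(((z*7)*z)*(((z*y)+(0+5))*9)))
Step 1: at root: (1*(((z*7)*z)*(((z*y)+(0+5))*9))) -> (((z*7)*z)*(((z*y)+(0+5))*9)); overall: (1*(((z*7)*z)*(((z*y)+(0+5))*9))) -> (((z*7)*z)*(((z*y)+(0+5))*9))
Step 2: at RLR: (0+5) -> 5; overall: (((z*7)*z)*(((z*y)+(0+5))*9)) -> (((z*7)*z)*(((z*y)+5)*9))
Fixed point: (((z*7)*z)*(((z*y)+5)*9))

Answer: (((z*7)*z)*(((z*y)+5)*9))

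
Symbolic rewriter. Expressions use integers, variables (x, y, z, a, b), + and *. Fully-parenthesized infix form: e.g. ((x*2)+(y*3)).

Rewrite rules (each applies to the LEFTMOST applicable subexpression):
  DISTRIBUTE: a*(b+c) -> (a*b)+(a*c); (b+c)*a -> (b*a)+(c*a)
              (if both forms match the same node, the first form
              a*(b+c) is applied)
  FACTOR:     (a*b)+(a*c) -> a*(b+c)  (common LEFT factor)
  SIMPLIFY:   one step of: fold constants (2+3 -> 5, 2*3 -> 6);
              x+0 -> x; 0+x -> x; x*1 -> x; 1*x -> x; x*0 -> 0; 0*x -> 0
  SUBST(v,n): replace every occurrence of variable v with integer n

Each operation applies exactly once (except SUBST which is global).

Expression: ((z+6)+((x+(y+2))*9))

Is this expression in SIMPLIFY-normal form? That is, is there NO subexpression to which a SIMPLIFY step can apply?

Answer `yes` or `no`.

Expression: ((z+6)+((x+(y+2))*9))
Scanning for simplifiable subexpressions (pre-order)...
  at root: ((z+6)+((x+(y+2))*9)) (not simplifiable)
  at L: (z+6) (not simplifiable)
  at R: ((x+(y+2))*9) (not simplifiable)
  at RL: (x+(y+2)) (not simplifiable)
  at RLR: (y+2) (not simplifiable)
Result: no simplifiable subexpression found -> normal form.

Answer: yes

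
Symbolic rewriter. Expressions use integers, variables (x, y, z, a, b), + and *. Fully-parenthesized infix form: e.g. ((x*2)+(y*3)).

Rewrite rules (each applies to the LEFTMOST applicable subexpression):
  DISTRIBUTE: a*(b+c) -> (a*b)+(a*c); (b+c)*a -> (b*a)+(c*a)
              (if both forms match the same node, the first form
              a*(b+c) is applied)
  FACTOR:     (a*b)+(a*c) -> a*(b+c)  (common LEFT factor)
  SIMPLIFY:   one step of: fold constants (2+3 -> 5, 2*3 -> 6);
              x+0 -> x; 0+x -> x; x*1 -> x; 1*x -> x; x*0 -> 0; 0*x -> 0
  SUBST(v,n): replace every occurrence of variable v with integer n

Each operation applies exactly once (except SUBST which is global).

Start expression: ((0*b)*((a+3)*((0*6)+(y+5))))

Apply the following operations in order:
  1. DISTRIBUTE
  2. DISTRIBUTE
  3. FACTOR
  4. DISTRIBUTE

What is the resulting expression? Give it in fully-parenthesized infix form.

Answer: (((0*b)*((a+3)*(0*6)))+((0*b)*((a+3)*(y+5))))

Derivation:
Start: ((0*b)*((a+3)*((0*6)+(y+5))))
Apply DISTRIBUTE at R (target: ((a+3)*((0*6)+(y+5)))): ((0*b)*((a+3)*((0*6)+(y+5)))) -> ((0*b)*(((a+3)*(0*6))+((a+3)*(y+5))))
Apply DISTRIBUTE at root (target: ((0*b)*(((a+3)*(0*6))+((a+3)*(y+5))))): ((0*b)*(((a+3)*(0*6))+((a+3)*(y+5)))) -> (((0*b)*((a+3)*(0*6)))+((0*b)*((a+3)*(y+5))))
Apply FACTOR at root (target: (((0*b)*((a+3)*(0*6)))+((0*b)*((a+3)*(y+5))))): (((0*b)*((a+3)*(0*6)))+((0*b)*((a+3)*(y+5)))) -> ((0*b)*(((a+3)*(0*6))+((a+3)*(y+5))))
Apply DISTRIBUTE at root (target: ((0*b)*(((a+3)*(0*6))+((a+3)*(y+5))))): ((0*b)*(((a+3)*(0*6))+((a+3)*(y+5)))) -> (((0*b)*((a+3)*(0*6)))+((0*b)*((a+3)*(y+5))))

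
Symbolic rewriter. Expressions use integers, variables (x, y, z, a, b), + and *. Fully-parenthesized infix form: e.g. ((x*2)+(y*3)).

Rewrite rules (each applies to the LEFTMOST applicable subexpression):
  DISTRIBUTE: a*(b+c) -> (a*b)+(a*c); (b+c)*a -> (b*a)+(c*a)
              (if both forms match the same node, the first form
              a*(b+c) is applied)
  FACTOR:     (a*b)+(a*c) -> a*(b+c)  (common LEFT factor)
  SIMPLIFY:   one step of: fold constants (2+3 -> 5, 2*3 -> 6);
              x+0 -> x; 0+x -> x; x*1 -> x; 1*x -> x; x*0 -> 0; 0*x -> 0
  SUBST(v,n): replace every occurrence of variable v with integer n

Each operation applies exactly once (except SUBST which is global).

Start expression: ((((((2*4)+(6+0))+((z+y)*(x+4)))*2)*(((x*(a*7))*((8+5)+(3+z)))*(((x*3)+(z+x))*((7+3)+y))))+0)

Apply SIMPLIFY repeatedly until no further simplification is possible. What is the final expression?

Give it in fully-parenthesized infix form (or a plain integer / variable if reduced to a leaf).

Answer: (((14+((z+y)*(x+4)))*2)*(((x*(a*7))*(13+(3+z)))*(((x*3)+(z+x))*(10+y))))

Derivation:
Start: ((((((2*4)+(6+0))+((z+y)*(x+4)))*2)*(((x*(a*7))*((8+5)+(3+z)))*(((x*3)+(z+x))*((7+3)+y))))+0)
Step 1: at root: ((((((2*4)+(6+0))+((z+y)*(x+4)))*2)*(((x*(a*7))*((8+5)+(3+z)))*(((x*3)+(z+x))*((7+3)+y))))+0) -> (((((2*4)+(6+0))+((z+y)*(x+4)))*2)*(((x*(a*7))*((8+5)+(3+z)))*(((x*3)+(z+x))*((7+3)+y)))); overall: ((((((2*4)+(6+0))+((z+y)*(x+4)))*2)*(((x*(a*7))*((8+5)+(3+z)))*(((x*3)+(z+x))*((7+3)+y))))+0) -> (((((2*4)+(6+0))+((z+y)*(x+4)))*2)*(((x*(a*7))*((8+5)+(3+z)))*(((x*3)+(z+x))*((7+3)+y))))
Step 2: at LLLL: (2*4) -> 8; overall: (((((2*4)+(6+0))+((z+y)*(x+4)))*2)*(((x*(a*7))*((8+5)+(3+z)))*(((x*3)+(z+x))*((7+3)+y)))) -> ((((8+(6+0))+((z+y)*(x+4)))*2)*(((x*(a*7))*((8+5)+(3+z)))*(((x*3)+(z+x))*((7+3)+y))))
Step 3: at LLLR: (6+0) -> 6; overall: ((((8+(6+0))+((z+y)*(x+4)))*2)*(((x*(a*7))*((8+5)+(3+z)))*(((x*3)+(z+x))*((7+3)+y)))) -> ((((8+6)+((z+y)*(x+4)))*2)*(((x*(a*7))*((8+5)+(3+z)))*(((x*3)+(z+x))*((7+3)+y))))
Step 4: at LLL: (8+6) -> 14; overall: ((((8+6)+((z+y)*(x+4)))*2)*(((x*(a*7))*((8+5)+(3+z)))*(((x*3)+(z+x))*((7+3)+y)))) -> (((14+((z+y)*(x+4)))*2)*(((x*(a*7))*((8+5)+(3+z)))*(((x*3)+(z+x))*((7+3)+y))))
Step 5: at RLRL: (8+5) -> 13; overall: (((14+((z+y)*(x+4)))*2)*(((x*(a*7))*((8+5)+(3+z)))*(((x*3)+(z+x))*((7+3)+y)))) -> (((14+((z+y)*(x+4)))*2)*(((x*(a*7))*(13+(3+z)))*(((x*3)+(z+x))*((7+3)+y))))
Step 6: at RRRL: (7+3) -> 10; overall: (((14+((z+y)*(x+4)))*2)*(((x*(a*7))*(13+(3+z)))*(((x*3)+(z+x))*((7+3)+y)))) -> (((14+((z+y)*(x+4)))*2)*(((x*(a*7))*(13+(3+z)))*(((x*3)+(z+x))*(10+y))))
Fixed point: (((14+((z+y)*(x+4)))*2)*(((x*(a*7))*(13+(3+z)))*(((x*3)+(z+x))*(10+y))))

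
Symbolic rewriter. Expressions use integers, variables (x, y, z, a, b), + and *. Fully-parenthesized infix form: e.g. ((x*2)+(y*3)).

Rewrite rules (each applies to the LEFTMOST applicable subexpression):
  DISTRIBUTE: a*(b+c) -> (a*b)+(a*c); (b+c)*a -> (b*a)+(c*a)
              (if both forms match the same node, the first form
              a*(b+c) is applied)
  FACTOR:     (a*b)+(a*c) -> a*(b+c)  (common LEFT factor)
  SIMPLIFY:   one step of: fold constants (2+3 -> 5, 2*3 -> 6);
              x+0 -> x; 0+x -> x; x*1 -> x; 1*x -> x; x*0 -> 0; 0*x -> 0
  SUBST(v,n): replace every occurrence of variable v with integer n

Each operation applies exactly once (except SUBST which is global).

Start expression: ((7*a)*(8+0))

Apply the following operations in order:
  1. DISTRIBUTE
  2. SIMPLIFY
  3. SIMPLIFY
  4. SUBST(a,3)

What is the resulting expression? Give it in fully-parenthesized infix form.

Start: ((7*a)*(8+0))
Apply DISTRIBUTE at root (target: ((7*a)*(8+0))): ((7*a)*(8+0)) -> (((7*a)*8)+((7*a)*0))
Apply SIMPLIFY at R (target: ((7*a)*0)): (((7*a)*8)+((7*a)*0)) -> (((7*a)*8)+0)
Apply SIMPLIFY at root (target: (((7*a)*8)+0)): (((7*a)*8)+0) -> ((7*a)*8)
Apply SUBST(a,3): ((7*a)*8) -> ((7*3)*8)

Answer: ((7*3)*8)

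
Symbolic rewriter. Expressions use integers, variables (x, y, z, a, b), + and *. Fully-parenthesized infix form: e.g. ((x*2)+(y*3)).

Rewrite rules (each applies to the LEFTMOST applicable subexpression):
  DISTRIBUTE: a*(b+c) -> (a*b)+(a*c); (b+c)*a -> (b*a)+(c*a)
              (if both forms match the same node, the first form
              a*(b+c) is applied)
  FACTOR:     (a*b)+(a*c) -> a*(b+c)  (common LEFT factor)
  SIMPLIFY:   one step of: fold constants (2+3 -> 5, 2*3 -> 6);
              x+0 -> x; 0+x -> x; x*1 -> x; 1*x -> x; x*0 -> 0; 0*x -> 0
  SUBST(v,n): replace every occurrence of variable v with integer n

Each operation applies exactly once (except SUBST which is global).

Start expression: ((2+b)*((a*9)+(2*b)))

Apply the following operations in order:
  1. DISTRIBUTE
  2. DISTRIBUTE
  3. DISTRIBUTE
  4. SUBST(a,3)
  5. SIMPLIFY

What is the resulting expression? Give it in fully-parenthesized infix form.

Start: ((2+b)*((a*9)+(2*b)))
Apply DISTRIBUTE at root (target: ((2+b)*((a*9)+(2*b)))): ((2+b)*((a*9)+(2*b))) -> (((2+b)*(a*9))+((2+b)*(2*b)))
Apply DISTRIBUTE at L (target: ((2+b)*(a*9))): (((2+b)*(a*9))+((2+b)*(2*b))) -> (((2*(a*9))+(b*(a*9)))+((2+b)*(2*b)))
Apply DISTRIBUTE at R (target: ((2+b)*(2*b))): (((2*(a*9))+(b*(a*9)))+((2+b)*(2*b))) -> (((2*(a*9))+(b*(a*9)))+((2*(2*b))+(b*(2*b))))
Apply SUBST(a,3): (((2*(a*9))+(b*(a*9)))+((2*(2*b))+(b*(2*b)))) -> (((2*(3*9))+(b*(3*9)))+((2*(2*b))+(b*(2*b))))
Apply SIMPLIFY at LLR (target: (3*9)): (((2*(3*9))+(b*(3*9)))+((2*(2*b))+(b*(2*b)))) -> (((2*27)+(b*(3*9)))+((2*(2*b))+(b*(2*b))))

Answer: (((2*27)+(b*(3*9)))+((2*(2*b))+(b*(2*b))))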